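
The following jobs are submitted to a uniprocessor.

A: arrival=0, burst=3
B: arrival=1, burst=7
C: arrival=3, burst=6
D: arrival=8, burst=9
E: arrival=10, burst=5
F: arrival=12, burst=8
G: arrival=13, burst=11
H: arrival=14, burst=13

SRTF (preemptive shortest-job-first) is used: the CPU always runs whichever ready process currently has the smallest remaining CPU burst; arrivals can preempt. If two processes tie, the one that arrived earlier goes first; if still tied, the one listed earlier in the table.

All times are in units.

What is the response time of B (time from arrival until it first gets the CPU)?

8

Timeline: | A 0-3 | C 3-9 | B 9-10 | E 10-15 | B 15-21 | F 21-29 | D 29-38 | G 38-49 | H 49-62 |
Completion: A=3  B=21  C=9  D=38  E=15  F=29  G=49  H=62
Turnaround (C−A): A=3  B=20  C=6  D=30  E=5  F=17  G=36  H=48
Response(B) = first start − arrival = 9 − 1 = 8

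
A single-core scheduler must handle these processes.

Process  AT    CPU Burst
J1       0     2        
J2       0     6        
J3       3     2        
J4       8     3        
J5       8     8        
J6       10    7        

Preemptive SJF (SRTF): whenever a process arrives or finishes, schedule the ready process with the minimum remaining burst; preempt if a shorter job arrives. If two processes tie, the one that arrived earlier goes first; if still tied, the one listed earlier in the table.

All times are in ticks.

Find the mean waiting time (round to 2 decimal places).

Schedule: | J1 0-2 | J2 2-3 | J3 3-5 | J2 5-10 | J4 10-13 | J6 13-20 | J5 20-28 |
Completion: J1=2  J2=10  J3=5  J4=13  J5=28  J6=20
Turnaround (C−A): J1=2  J2=10  J3=2  J4=5  J5=20  J6=10
Waiting times: J1=0, J2=4, J3=0, J4=2, J5=12, J6=3
Average waiting = (0+4+0+2+12+3) / 6 = 21/6 = 3.50

3.50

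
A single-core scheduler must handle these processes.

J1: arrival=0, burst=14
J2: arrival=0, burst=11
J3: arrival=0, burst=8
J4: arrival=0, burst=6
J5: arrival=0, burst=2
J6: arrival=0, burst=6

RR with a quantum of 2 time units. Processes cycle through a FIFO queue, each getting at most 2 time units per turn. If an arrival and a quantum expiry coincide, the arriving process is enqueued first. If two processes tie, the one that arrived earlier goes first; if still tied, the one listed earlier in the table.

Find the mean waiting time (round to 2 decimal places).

25.83

Gantt: | J1 0-2 | J2 2-4 | J3 4-6 | J4 6-8 | J5 8-10 | J6 10-12 | J1 12-14 | J2 14-16 | J3 16-18 | J4 18-20 | J6 20-22 | J1 22-24 | J2 24-26 | J3 26-28 | J4 28-30 | J6 30-32 | J1 32-34 | J2 34-36 | J3 36-38 | J1 38-40 | J2 40-42 | J1 42-44 | J2 44-45 | J1 45-47 |
Completion: J1=47  J2=45  J3=38  J4=30  J5=10  J6=32
Waiting times: J1=33, J2=34, J3=30, J4=24, J5=8, J6=26
Average waiting = (33+34+30+24+8+26) / 6 = 155/6 = 25.83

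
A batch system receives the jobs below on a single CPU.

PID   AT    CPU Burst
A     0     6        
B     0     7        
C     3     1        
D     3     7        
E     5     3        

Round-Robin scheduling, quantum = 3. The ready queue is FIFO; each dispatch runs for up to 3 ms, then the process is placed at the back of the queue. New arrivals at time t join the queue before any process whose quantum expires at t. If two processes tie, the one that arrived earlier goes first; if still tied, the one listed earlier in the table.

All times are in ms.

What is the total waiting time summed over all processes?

48

Gantt: | A 0-3 | B 3-6 | C 6-7 | D 7-10 | A 10-13 | E 13-16 | B 16-19 | D 19-22 | B 22-23 | D 23-24 |
Completion: A=13  B=23  C=7  D=24  E=16
Waiting = turnaround − burst: A=7, B=16, C=3, D=14, E=8
Total waiting = 7 + 16 + 3 + 14 + 8 = 48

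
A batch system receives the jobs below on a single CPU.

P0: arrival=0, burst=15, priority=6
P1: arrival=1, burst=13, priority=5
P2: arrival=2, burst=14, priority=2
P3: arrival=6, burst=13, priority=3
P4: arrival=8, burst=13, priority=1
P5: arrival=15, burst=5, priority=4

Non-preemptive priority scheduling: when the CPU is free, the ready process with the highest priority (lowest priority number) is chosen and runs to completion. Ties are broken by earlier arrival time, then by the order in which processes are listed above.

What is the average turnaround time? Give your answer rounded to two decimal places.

40.17

Timeline: | P0 0-15 | P4 15-28 | P2 28-42 | P3 42-55 | P5 55-60 | P1 60-73 |
Completion: P0=15  P1=73  P2=42  P3=55  P4=28  P5=60
Turnaround times: P0=15, P1=72, P2=40, P3=49, P4=20, P5=45
Average turnaround = (15+72+40+49+20+45) / 6 = 241/6 = 40.17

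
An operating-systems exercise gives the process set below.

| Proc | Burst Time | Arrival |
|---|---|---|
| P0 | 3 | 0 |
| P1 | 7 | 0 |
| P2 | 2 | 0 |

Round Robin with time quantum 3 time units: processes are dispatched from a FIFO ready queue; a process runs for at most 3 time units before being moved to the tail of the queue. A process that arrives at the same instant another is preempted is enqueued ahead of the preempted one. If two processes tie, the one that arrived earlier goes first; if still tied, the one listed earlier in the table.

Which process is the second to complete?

Gantt: | P0 0-3 | P1 3-6 | P2 6-8 | P1 8-12 |
Completion: P0=3  P1=12  P2=8
Turnaround (C−A): P0=3  P1=12  P2=8
Finish order: P0 → P2 → P1

P2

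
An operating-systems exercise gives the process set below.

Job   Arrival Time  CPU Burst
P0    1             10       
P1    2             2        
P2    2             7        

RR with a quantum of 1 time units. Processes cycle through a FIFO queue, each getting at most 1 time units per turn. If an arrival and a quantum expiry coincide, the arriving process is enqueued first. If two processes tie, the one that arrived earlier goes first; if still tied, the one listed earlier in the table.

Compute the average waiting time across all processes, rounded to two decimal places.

Schedule: | idle 0-1 | P0 1-2 | P1 2-3 | P2 3-4 | P0 4-5 | P1 5-6 | P2 6-7 | P0 7-8 | P2 8-9 | P0 9-10 | P2 10-11 | P0 11-12 | P2 12-13 | P0 13-14 | P2 14-15 | P0 15-16 | P2 16-17 | P0 17-20 |
Completion: P0=20  P1=6  P2=17
Waiting times: P0=9, P1=2, P2=8
Average waiting = (9+2+8) / 3 = 19/3 = 6.33

6.33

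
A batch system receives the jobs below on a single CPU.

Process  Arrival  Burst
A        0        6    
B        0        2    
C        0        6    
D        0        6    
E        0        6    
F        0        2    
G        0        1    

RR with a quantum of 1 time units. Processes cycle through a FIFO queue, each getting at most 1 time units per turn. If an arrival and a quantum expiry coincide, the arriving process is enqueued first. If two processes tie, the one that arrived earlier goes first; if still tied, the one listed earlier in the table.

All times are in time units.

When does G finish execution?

Gantt: | A 0-1 | B 1-2 | C 2-3 | D 3-4 | E 4-5 | F 5-6 | G 6-7 | A 7-8 | B 8-9 | C 9-10 | D 10-11 | E 11-12 | F 12-13 | A 13-14 | C 14-15 | D 15-16 | E 16-17 | A 17-18 | C 18-19 | D 19-20 | E 20-21 | A 21-22 | C 22-23 | D 23-24 | E 24-25 | A 25-26 | C 26-27 | D 27-28 | E 28-29 |
Completion: A=26  B=9  C=27  D=28  E=29  F=13  G=7

7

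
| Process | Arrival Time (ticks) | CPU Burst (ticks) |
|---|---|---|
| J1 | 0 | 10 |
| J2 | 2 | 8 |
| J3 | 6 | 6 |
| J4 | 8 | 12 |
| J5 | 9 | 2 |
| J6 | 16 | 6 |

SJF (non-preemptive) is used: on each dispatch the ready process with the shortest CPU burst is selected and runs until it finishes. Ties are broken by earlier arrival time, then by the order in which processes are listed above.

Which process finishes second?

J5

Timeline: | J1 0-10 | J5 10-12 | J3 12-18 | J6 18-24 | J2 24-32 | J4 32-44 |
Completion: J1=10  J2=32  J3=18  J4=44  J5=12  J6=24
Finish order: J1 → J5 → J3 → J6 → J2 → J4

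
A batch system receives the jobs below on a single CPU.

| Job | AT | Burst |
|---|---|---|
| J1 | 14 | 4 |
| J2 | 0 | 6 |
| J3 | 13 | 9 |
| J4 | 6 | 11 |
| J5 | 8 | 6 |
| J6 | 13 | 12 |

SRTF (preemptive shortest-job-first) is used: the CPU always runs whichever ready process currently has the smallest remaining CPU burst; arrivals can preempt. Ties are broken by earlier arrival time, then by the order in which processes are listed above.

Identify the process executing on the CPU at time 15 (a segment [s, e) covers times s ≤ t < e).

J1

Timeline: | J2 0-6 | J4 6-8 | J5 8-14 | J1 14-18 | J4 18-27 | J3 27-36 | J6 36-48 |
Completion: J1=18  J2=6  J3=36  J4=27  J5=14  J6=48
Turnaround (C−A): J1=4  J2=6  J3=23  J4=21  J5=6  J6=35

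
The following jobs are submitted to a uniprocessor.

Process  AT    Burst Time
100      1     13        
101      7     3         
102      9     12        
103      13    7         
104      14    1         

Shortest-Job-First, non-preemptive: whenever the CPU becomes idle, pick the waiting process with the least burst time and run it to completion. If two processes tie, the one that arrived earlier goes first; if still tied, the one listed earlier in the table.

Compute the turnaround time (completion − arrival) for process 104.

1

Timeline: | idle 0-1 | 100 1-14 | 104 14-15 | 101 15-18 | 103 18-25 | 102 25-37 |
Completion: 100=14  101=18  102=37  103=25  104=15
Turnaround(104) = completion − arrival = 15 − 14 = 1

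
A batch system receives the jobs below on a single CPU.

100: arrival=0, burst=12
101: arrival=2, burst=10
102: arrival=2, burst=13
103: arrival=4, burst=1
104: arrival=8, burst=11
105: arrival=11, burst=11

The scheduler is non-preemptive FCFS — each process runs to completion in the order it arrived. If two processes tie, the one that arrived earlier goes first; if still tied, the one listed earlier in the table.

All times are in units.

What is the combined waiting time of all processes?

Gantt: | 100 0-12 | 101 12-22 | 102 22-35 | 103 35-36 | 104 36-47 | 105 47-58 |
Completion: 100=12  101=22  102=35  103=36  104=47  105=58
Turnaround (C−A): 100=12  101=20  102=33  103=32  104=39  105=47
Waiting = turnaround − burst: 100=0, 101=10, 102=20, 103=31, 104=28, 105=36
Total waiting = 0 + 10 + 20 + 31 + 28 + 36 = 125

125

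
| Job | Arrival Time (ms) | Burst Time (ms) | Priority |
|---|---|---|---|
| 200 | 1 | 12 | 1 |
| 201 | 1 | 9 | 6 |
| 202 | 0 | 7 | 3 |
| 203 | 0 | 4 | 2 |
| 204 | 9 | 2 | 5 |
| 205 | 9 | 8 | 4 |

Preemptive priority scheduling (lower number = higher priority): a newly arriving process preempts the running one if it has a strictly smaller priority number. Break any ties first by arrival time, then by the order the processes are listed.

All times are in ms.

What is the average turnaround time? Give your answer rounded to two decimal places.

Schedule: | 203 0-1 | 200 1-13 | 203 13-16 | 202 16-23 | 205 23-31 | 204 31-33 | 201 33-42 |
Completion: 200=13  201=42  202=23  203=16  204=33  205=31
Turnaround times: 200=12, 201=41, 202=23, 203=16, 204=24, 205=22
Average turnaround = (12+41+23+16+24+22) / 6 = 138/6 = 23.00

23.00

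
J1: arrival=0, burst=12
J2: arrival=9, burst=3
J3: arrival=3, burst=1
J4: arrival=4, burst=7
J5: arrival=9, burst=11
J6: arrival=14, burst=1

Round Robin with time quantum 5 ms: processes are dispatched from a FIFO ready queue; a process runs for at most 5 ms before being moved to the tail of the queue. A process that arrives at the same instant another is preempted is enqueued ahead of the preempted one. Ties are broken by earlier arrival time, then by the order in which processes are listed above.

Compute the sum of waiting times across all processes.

Schedule: | J1 0-5 | J3 5-6 | J4 6-11 | J1 11-16 | J2 16-19 | J5 19-24 | J4 24-26 | J6 26-27 | J1 27-29 | J5 29-35 |
Completion: J1=29  J2=19  J3=6  J4=26  J5=35  J6=27
Turnaround (C−A): J1=29  J2=10  J3=3  J4=22  J5=26  J6=13
Waiting = turnaround − burst: J1=17, J2=7, J3=2, J4=15, J5=15, J6=12
Total waiting = 17 + 7 + 2 + 15 + 15 + 12 = 68

68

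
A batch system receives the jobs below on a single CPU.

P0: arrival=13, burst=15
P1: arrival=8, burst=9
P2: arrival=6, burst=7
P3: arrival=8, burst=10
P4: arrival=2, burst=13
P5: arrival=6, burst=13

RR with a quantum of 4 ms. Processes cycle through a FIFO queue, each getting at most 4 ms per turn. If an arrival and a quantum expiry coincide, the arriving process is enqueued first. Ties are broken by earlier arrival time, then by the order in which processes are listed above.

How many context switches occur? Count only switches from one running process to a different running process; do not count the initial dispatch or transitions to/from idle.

Schedule: | idle 0-2 | P4 2-6 | P2 6-10 | P5 10-14 | P4 14-18 | P1 18-22 | P3 22-26 | P2 26-29 | P0 29-33 | P5 33-37 | P4 37-41 | P1 41-45 | P3 45-49 | P0 49-53 | P5 53-57 | P4 57-58 | P1 58-59 | P3 59-61 | P0 61-65 | P5 65-66 | P0 66-69 |
Completion: P0=69  P1=59  P2=29  P3=61  P4=58  P5=66
Turnaround (C−A): P0=56  P1=51  P2=23  P3=53  P4=56  P5=60

19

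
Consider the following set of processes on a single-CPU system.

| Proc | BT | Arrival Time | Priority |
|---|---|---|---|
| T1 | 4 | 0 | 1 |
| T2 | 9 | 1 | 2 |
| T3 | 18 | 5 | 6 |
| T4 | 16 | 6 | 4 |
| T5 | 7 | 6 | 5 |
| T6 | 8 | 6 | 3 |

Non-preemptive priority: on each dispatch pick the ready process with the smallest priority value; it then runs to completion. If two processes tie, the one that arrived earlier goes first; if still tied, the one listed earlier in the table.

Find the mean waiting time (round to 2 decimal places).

Schedule: | T1 0-4 | T2 4-13 | T6 13-21 | T4 21-37 | T5 37-44 | T3 44-62 |
Completion: T1=4  T2=13  T3=62  T4=37  T5=44  T6=21
Waiting times: T1=0, T2=3, T3=39, T4=15, T5=31, T6=7
Average waiting = (0+3+39+15+31+7) / 6 = 95/6 = 15.83

15.83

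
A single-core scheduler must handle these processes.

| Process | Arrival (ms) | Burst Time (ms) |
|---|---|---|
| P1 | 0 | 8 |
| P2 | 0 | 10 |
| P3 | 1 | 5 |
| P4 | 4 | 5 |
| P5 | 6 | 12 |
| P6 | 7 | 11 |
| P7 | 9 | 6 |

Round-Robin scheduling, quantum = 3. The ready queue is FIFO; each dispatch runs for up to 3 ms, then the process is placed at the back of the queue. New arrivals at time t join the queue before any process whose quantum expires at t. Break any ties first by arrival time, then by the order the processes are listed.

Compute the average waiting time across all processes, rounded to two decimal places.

Timeline: | P1 0-3 | P2 3-6 | P3 6-9 | P1 9-12 | P4 12-15 | P5 15-18 | P2 18-21 | P6 21-24 | P7 24-27 | P3 27-29 | P1 29-31 | P4 31-33 | P5 33-36 | P2 36-39 | P6 39-42 | P7 42-45 | P5 45-48 | P2 48-49 | P6 49-52 | P5 52-55 | P6 55-57 |
Completion: P1=31  P2=49  P3=29  P4=33  P5=55  P6=57  P7=45
Waiting times: P1=23, P2=39, P3=23, P4=24, P5=37, P6=39, P7=30
Average waiting = (23+39+23+24+37+39+30) / 7 = 215/7 = 30.71

30.71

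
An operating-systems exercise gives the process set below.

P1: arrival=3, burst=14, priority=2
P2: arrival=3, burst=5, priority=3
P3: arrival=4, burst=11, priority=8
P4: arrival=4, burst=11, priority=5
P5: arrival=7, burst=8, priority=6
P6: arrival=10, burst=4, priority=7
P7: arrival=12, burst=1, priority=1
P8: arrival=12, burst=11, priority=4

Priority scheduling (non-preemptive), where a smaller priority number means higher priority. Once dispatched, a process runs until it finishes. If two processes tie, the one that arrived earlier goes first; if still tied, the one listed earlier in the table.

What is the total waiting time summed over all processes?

Timeline: | idle 0-3 | P1 3-17 | P7 17-18 | P2 18-23 | P8 23-34 | P4 34-45 | P5 45-53 | P6 53-57 | P3 57-68 |
Completion: P1=17  P2=23  P3=68  P4=45  P5=53  P6=57  P7=18  P8=34
Waiting = turnaround − burst: P1=0, P2=15, P3=53, P4=30, P5=38, P6=43, P7=5, P8=11
Total waiting = 0 + 15 + 53 + 30 + 38 + 43 + 5 + 11 = 195

195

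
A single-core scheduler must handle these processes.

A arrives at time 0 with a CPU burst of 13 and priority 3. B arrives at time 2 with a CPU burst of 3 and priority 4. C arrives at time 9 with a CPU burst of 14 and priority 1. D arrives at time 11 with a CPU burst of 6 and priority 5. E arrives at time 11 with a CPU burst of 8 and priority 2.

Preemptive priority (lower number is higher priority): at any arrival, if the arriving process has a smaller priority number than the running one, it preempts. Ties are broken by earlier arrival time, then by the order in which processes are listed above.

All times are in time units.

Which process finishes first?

Schedule: | A 0-9 | C 9-23 | E 23-31 | A 31-35 | B 35-38 | D 38-44 |
Completion: A=35  B=38  C=23  D=44  E=31
Turnaround (C−A): A=35  B=36  C=14  D=33  E=20
Finish order: C → E → A → B → D

C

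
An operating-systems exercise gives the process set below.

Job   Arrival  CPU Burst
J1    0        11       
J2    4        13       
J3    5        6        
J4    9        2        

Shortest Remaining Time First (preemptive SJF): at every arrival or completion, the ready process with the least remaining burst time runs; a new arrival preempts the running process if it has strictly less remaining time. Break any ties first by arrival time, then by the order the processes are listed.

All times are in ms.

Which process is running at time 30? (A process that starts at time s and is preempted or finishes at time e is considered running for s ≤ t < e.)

J2

Timeline: | J1 0-11 | J4 11-13 | J3 13-19 | J2 19-32 |
Completion: J1=11  J2=32  J3=19  J4=13
Turnaround (C−A): J1=11  J2=28  J3=14  J4=4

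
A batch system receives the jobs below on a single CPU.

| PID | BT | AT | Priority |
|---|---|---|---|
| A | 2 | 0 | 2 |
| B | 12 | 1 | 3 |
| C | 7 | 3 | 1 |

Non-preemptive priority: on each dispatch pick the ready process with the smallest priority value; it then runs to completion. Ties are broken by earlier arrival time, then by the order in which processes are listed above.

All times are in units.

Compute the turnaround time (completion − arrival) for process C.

18

Gantt: | A 0-2 | B 2-14 | C 14-21 |
Completion: A=2  B=14  C=21
Turnaround(C) = completion − arrival = 21 − 3 = 18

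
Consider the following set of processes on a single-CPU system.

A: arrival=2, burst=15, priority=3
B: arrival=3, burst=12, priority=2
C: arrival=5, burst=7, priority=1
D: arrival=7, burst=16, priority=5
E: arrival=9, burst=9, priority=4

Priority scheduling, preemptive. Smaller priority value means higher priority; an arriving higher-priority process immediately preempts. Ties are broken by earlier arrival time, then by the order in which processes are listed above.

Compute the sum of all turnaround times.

Schedule: | idle 0-2 | A 2-3 | B 3-5 | C 5-12 | B 12-22 | A 22-36 | E 36-45 | D 45-61 |
Completion: A=36  B=22  C=12  D=61  E=45
Turnaround (C−A): A=34  B=19  C=7  D=54  E=36
Turnaround = completion − arrival: A=34, B=19, C=7, D=54, E=36
Total turnaround = 34 + 19 + 7 + 54 + 36 = 150

150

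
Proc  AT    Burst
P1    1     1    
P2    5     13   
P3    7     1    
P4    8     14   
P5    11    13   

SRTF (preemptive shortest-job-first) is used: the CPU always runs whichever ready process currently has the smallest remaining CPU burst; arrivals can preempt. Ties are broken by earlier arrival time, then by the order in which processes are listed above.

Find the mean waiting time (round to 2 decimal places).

Timeline: | idle 0-1 | P1 1-2 | idle 2-5 | P2 5-7 | P3 7-8 | P2 8-19 | P5 19-32 | P4 32-46 |
Completion: P1=2  P2=19  P3=8  P4=46  P5=32
Waiting times: P1=0, P2=1, P3=0, P4=24, P5=8
Average waiting = (0+1+0+24+8) / 5 = 33/5 = 6.60

6.60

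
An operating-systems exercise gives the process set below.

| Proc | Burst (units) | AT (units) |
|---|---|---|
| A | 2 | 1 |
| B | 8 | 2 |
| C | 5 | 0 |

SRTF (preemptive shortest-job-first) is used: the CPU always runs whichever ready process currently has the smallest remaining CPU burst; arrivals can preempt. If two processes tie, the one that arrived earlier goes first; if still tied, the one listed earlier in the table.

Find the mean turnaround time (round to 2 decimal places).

Gantt: | C 0-1 | A 1-3 | C 3-7 | B 7-15 |
Completion: A=3  B=15  C=7
Turnaround times: A=2, B=13, C=7
Average turnaround = (2+13+7) / 3 = 22/3 = 7.33

7.33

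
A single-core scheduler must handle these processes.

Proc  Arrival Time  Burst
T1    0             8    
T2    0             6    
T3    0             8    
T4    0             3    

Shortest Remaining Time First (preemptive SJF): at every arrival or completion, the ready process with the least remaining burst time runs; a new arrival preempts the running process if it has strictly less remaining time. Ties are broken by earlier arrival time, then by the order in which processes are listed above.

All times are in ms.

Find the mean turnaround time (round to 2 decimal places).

Schedule: | T4 0-3 | T2 3-9 | T1 9-17 | T3 17-25 |
Completion: T1=17  T2=9  T3=25  T4=3
Turnaround (C−A): T1=17  T2=9  T3=25  T4=3
Turnaround times: T1=17, T2=9, T3=25, T4=3
Average turnaround = (17+9+25+3) / 4 = 54/4 = 13.50

13.50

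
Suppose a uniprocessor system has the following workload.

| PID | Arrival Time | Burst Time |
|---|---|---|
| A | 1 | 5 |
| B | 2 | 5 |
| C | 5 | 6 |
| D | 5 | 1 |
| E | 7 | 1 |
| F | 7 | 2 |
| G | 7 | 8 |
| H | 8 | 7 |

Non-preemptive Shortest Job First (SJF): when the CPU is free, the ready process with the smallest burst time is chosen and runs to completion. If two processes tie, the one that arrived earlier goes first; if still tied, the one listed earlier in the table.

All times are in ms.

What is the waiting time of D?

1

Gantt: | idle 0-1 | A 1-6 | D 6-7 | E 7-8 | F 8-10 | B 10-15 | C 15-21 | H 21-28 | G 28-36 |
Completion: A=6  B=15  C=21  D=7  E=8  F=10  G=36  H=28
Turnaround (C−A): A=5  B=13  C=16  D=2  E=1  F=3  G=29  H=20
Waiting(D) = turnaround − burst = 2 − 1 = 1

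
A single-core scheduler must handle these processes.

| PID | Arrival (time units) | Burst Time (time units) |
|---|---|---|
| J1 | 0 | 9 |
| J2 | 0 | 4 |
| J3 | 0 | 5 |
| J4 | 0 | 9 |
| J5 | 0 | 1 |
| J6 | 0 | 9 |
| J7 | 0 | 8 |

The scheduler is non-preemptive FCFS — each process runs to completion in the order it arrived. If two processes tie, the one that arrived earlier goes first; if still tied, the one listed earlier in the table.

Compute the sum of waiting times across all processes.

132

Gantt: | J1 0-9 | J2 9-13 | J3 13-18 | J4 18-27 | J5 27-28 | J6 28-37 | J7 37-45 |
Completion: J1=9  J2=13  J3=18  J4=27  J5=28  J6=37  J7=45
Turnaround (C−A): J1=9  J2=13  J3=18  J4=27  J5=28  J6=37  J7=45
Waiting = turnaround − burst: J1=0, J2=9, J3=13, J4=18, J5=27, J6=28, J7=37
Total waiting = 0 + 9 + 13 + 18 + 27 + 28 + 37 = 132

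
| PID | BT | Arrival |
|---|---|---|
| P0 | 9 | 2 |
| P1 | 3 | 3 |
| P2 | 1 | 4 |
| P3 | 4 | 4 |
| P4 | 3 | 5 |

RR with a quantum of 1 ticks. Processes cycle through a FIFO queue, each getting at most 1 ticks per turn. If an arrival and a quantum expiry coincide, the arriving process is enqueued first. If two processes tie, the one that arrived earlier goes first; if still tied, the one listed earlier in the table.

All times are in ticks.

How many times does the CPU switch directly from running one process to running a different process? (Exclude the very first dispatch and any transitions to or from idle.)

16

Timeline: | idle 0-2 | P0 2-3 | P1 3-4 | P0 4-5 | P2 5-6 | P3 6-7 | P1 7-8 | P4 8-9 | P0 9-10 | P3 10-11 | P1 11-12 | P4 12-13 | P0 13-14 | P3 14-15 | P4 15-16 | P0 16-17 | P3 17-18 | P0 18-22 |
Completion: P0=22  P1=12  P2=6  P3=18  P4=16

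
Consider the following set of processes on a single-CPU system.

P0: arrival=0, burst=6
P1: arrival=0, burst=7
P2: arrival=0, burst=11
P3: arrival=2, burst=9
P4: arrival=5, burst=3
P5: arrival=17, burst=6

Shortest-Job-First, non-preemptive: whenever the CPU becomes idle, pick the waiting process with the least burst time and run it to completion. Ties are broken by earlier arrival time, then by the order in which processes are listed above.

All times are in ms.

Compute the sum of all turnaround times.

105

Gantt: | P0 0-6 | P4 6-9 | P1 9-16 | P3 16-25 | P5 25-31 | P2 31-42 |
Completion: P0=6  P1=16  P2=42  P3=25  P4=9  P5=31
Turnaround = completion − arrival: P0=6, P1=16, P2=42, P3=23, P4=4, P5=14
Total turnaround = 6 + 16 + 42 + 23 + 4 + 14 = 105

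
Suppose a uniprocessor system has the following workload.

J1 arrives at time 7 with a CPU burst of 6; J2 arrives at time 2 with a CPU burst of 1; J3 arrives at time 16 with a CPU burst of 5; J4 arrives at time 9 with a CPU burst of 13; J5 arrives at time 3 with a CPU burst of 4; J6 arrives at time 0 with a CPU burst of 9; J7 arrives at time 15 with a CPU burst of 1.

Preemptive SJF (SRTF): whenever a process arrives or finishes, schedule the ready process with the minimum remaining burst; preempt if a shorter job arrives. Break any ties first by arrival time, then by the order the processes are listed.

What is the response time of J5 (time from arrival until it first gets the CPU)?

Gantt: | J6 0-2 | J2 2-3 | J5 3-7 | J1 7-13 | J6 13-15 | J7 15-16 | J6 16-21 | J3 21-26 | J4 26-39 |
Completion: J1=13  J2=3  J3=26  J4=39  J5=7  J6=21  J7=16
Turnaround (C−A): J1=6  J2=1  J3=10  J4=30  J5=4  J6=21  J7=1
Response(J5) = first start − arrival = 3 − 3 = 0

0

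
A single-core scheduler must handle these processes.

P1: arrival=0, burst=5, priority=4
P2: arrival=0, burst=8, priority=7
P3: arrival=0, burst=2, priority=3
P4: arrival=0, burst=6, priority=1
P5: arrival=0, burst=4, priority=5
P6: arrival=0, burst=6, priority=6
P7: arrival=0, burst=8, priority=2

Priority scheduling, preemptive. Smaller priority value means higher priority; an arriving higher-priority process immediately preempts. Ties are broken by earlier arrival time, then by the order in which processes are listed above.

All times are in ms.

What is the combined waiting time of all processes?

Schedule: | P4 0-6 | P7 6-14 | P3 14-16 | P1 16-21 | P5 21-25 | P6 25-31 | P2 31-39 |
Completion: P1=21  P2=39  P3=16  P4=6  P5=25  P6=31  P7=14
Turnaround (C−A): P1=21  P2=39  P3=16  P4=6  P5=25  P6=31  P7=14
Waiting = turnaround − burst: P1=16, P2=31, P3=14, P4=0, P5=21, P6=25, P7=6
Total waiting = 16 + 31 + 14 + 0 + 21 + 25 + 6 = 113

113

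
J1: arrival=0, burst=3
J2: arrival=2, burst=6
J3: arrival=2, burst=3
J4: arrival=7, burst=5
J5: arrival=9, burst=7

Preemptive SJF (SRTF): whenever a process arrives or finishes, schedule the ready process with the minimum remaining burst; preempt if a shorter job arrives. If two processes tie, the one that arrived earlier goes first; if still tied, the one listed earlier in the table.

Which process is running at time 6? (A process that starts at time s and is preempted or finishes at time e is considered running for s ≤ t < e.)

Schedule: | J1 0-3 | J3 3-6 | J2 6-12 | J4 12-17 | J5 17-24 |
Completion: J1=3  J2=12  J3=6  J4=17  J5=24
Turnaround (C−A): J1=3  J2=10  J3=4  J4=10  J5=15

J2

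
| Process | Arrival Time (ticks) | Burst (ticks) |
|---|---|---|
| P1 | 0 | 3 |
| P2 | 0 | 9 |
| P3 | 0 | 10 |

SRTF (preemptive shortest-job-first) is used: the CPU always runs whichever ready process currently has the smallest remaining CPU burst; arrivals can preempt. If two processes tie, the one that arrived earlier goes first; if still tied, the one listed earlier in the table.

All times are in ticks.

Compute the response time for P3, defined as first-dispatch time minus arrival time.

12

Schedule: | P1 0-3 | P2 3-12 | P3 12-22 |
Completion: P1=3  P2=12  P3=22
Response(P3) = first start − arrival = 12 − 0 = 12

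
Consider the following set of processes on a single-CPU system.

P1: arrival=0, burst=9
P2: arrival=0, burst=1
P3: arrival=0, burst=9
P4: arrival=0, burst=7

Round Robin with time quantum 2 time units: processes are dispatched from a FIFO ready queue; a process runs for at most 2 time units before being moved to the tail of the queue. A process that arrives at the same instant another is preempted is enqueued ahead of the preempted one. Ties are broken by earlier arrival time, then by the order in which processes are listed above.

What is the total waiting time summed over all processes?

Gantt: | P1 0-2 | P2 2-3 | P3 3-5 | P4 5-7 | P1 7-9 | P3 9-11 | P4 11-13 | P1 13-15 | P3 15-17 | P4 17-19 | P1 19-21 | P3 21-23 | P4 23-24 | P1 24-25 | P3 25-26 |
Completion: P1=25  P2=3  P3=26  P4=24
Waiting = turnaround − burst: P1=16, P2=2, P3=17, P4=17
Total waiting = 16 + 2 + 17 + 17 = 52

52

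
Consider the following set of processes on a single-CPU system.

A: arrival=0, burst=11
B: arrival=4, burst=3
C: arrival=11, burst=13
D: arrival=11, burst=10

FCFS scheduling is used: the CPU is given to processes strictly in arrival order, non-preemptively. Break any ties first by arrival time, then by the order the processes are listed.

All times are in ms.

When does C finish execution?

Gantt: | A 0-11 | B 11-14 | C 14-27 | D 27-37 |
Completion: A=11  B=14  C=27  D=37
Turnaround (C−A): A=11  B=10  C=16  D=26

27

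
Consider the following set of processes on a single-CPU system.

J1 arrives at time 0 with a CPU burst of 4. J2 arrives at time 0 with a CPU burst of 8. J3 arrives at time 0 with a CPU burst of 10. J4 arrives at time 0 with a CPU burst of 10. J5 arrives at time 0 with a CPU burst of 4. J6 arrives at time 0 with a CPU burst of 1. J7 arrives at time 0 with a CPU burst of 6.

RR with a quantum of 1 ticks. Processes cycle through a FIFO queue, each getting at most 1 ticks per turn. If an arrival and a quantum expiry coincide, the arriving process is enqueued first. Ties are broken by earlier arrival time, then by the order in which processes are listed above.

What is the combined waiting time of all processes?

162

Timeline: | J1 0-1 | J2 1-2 | J3 2-3 | J4 3-4 | J5 4-5 | J6 5-6 | J7 6-7 | J1 7-8 | J2 8-9 | J3 9-10 | J4 10-11 | J5 11-12 | J7 12-13 | J1 13-14 | J2 14-15 | J3 15-16 | J4 16-17 | J5 17-18 | J7 18-19 | J1 19-20 | J2 20-21 | J3 21-22 | J4 22-23 | J5 23-24 | J7 24-25 | J2 25-26 | J3 26-27 | J4 27-28 | J7 28-29 | J2 29-30 | J3 30-31 | J4 31-32 | J7 32-33 | J2 33-34 | J3 34-35 | J4 35-36 | J2 36-37 | J3 37-38 | J4 38-39 | J3 39-40 | J4 40-41 | J3 41-42 | J4 42-43 |
Completion: J1=20  J2=37  J3=42  J4=43  J5=24  J6=6  J7=33
Waiting = turnaround − burst: J1=16, J2=29, J3=32, J4=33, J5=20, J6=5, J7=27
Total waiting = 16 + 29 + 32 + 33 + 20 + 5 + 27 = 162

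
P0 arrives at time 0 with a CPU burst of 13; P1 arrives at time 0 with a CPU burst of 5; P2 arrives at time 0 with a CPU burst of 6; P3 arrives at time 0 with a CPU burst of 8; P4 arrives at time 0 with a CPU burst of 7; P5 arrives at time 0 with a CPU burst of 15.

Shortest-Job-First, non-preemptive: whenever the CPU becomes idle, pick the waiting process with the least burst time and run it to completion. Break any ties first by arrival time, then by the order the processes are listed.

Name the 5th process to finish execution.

Schedule: | P1 0-5 | P2 5-11 | P4 11-18 | P3 18-26 | P0 26-39 | P5 39-54 |
Completion: P0=39  P1=5  P2=11  P3=26  P4=18  P5=54
Turnaround (C−A): P0=39  P1=5  P2=11  P3=26  P4=18  P5=54
Finish order: P1 → P2 → P4 → P3 → P0 → P5

P0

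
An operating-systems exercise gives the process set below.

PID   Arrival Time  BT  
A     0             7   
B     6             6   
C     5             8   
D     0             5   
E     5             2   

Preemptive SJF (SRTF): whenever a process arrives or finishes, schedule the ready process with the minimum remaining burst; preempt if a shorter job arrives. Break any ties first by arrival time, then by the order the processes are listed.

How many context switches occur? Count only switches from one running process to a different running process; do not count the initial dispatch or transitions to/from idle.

4

Timeline: | D 0-5 | E 5-7 | B 7-13 | A 13-20 | C 20-28 |
Completion: A=20  B=13  C=28  D=5  E=7
Turnaround (C−A): A=20  B=7  C=23  D=5  E=2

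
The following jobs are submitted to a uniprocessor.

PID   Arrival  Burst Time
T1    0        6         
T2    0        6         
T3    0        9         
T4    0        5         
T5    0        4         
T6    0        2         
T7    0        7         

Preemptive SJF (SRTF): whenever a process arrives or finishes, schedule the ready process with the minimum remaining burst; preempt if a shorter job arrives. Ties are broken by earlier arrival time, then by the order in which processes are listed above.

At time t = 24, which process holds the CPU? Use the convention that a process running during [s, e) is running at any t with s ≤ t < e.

Schedule: | T6 0-2 | T5 2-6 | T4 6-11 | T1 11-17 | T2 17-23 | T7 23-30 | T3 30-39 |
Completion: T1=17  T2=23  T3=39  T4=11  T5=6  T6=2  T7=30
Turnaround (C−A): T1=17  T2=23  T3=39  T4=11  T5=6  T6=2  T7=30

T7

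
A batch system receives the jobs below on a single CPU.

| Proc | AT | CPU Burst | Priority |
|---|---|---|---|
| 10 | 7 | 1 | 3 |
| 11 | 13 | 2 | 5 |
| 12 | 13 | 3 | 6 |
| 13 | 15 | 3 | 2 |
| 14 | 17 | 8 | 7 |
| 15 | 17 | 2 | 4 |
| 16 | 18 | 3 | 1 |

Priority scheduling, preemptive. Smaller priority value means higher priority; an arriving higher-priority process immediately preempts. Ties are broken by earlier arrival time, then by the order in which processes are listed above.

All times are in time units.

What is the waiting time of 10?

Timeline: | idle 0-7 | 10 7-8 | idle 8-13 | 11 13-15 | 13 15-18 | 16 18-21 | 15 21-23 | 12 23-26 | 14 26-34 |
Completion: 10=8  11=15  12=26  13=18  14=34  15=23  16=21
Turnaround (C−A): 10=1  11=2  12=13  13=3  14=17  15=6  16=3
Waiting(10) = turnaround − burst = 1 − 1 = 0

0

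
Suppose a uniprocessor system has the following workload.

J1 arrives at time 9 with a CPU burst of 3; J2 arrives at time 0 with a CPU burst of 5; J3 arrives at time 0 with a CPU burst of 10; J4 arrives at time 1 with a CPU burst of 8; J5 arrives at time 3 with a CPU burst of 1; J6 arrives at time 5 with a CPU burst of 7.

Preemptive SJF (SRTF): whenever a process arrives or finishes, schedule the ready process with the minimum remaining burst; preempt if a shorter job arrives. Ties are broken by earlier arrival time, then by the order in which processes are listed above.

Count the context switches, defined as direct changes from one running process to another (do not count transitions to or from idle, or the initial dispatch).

Schedule: | J2 0-3 | J5 3-4 | J2 4-6 | J6 6-9 | J1 9-12 | J6 12-16 | J4 16-24 | J3 24-34 |
Completion: J1=12  J2=6  J3=34  J4=24  J5=4  J6=16

7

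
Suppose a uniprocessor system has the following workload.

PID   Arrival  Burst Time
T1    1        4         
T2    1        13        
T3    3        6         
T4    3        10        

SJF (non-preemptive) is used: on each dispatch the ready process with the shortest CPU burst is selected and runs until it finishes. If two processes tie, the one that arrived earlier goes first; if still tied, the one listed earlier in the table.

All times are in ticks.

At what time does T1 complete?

Gantt: | idle 0-1 | T1 1-5 | T3 5-11 | T4 11-21 | T2 21-34 |
Completion: T1=5  T2=34  T3=11  T4=21
Turnaround (C−A): T1=4  T2=33  T3=8  T4=18

5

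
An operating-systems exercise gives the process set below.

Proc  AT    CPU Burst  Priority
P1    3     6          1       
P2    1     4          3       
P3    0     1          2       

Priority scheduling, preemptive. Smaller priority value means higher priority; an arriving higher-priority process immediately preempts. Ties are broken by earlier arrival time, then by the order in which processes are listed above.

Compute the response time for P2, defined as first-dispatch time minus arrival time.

0

Gantt: | P3 0-1 | P2 1-3 | P1 3-9 | P2 9-11 |
Completion: P1=9  P2=11  P3=1
Turnaround (C−A): P1=6  P2=10  P3=1
Response(P2) = first start − arrival = 1 − 1 = 0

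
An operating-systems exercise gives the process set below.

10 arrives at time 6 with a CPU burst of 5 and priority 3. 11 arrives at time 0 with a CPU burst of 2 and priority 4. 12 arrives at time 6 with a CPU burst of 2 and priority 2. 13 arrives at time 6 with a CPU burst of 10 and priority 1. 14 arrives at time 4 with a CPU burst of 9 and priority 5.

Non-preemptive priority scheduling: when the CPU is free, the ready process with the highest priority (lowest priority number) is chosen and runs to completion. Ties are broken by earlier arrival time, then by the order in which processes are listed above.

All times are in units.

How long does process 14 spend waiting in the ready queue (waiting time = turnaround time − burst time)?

0

Schedule: | 11 0-2 | idle 2-4 | 14 4-13 | 13 13-23 | 12 23-25 | 10 25-30 |
Completion: 10=30  11=2  12=25  13=23  14=13
Turnaround (C−A): 10=24  11=2  12=19  13=17  14=9
Waiting(14) = turnaround − burst = 9 − 9 = 0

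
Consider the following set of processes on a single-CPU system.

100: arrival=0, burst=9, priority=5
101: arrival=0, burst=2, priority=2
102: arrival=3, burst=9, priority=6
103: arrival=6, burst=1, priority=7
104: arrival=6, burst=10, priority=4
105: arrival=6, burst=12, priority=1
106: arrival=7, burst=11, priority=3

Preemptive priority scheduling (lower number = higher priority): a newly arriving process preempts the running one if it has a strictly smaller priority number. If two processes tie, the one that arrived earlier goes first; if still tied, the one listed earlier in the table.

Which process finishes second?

105

Gantt: | 101 0-2 | 100 2-6 | 105 6-18 | 106 18-29 | 104 29-39 | 100 39-44 | 102 44-53 | 103 53-54 |
Completion: 100=44  101=2  102=53  103=54  104=39  105=18  106=29
Turnaround (C−A): 100=44  101=2  102=50  103=48  104=33  105=12  106=22
Finish order: 101 → 105 → 106 → 104 → 100 → 102 → 103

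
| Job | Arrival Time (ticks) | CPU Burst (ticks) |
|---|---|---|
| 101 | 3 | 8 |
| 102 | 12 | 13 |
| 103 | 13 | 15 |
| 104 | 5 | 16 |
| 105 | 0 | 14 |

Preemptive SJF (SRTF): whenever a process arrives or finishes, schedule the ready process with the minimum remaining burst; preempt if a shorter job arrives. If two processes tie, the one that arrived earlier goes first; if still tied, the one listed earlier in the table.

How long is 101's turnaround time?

Timeline: | 105 0-3 | 101 3-11 | 105 11-22 | 102 22-35 | 103 35-50 | 104 50-66 |
Completion: 101=11  102=35  103=50  104=66  105=22
Turnaround(101) = completion − arrival = 11 − 3 = 8

8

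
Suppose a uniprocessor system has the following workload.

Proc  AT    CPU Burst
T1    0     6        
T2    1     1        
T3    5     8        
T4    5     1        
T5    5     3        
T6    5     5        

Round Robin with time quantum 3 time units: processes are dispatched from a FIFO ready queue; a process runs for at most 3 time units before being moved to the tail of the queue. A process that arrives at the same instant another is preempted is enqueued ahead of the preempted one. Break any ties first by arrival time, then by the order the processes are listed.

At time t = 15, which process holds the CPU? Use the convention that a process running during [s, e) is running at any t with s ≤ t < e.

T6

Timeline: | T1 0-3 | T2 3-4 | T1 4-7 | T3 7-10 | T4 10-11 | T5 11-14 | T6 14-17 | T3 17-20 | T6 20-22 | T3 22-24 |
Completion: T1=7  T2=4  T3=24  T4=11  T5=14  T6=22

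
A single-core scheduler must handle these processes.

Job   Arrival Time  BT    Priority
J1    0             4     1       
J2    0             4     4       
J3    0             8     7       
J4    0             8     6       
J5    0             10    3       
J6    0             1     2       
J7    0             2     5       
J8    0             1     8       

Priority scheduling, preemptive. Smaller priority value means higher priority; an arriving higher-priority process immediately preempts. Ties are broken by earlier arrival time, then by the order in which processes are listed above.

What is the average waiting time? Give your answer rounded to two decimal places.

Timeline: | J1 0-4 | J6 4-5 | J5 5-15 | J2 15-19 | J7 19-21 | J4 21-29 | J3 29-37 | J8 37-38 |
Completion: J1=4  J2=19  J3=37  J4=29  J5=15  J6=5  J7=21  J8=38
Turnaround (C−A): J1=4  J2=19  J3=37  J4=29  J5=15  J6=5  J7=21  J8=38
Waiting times: J1=0, J2=15, J3=29, J4=21, J5=5, J6=4, J7=19, J8=37
Average waiting = (0+15+29+21+5+4+19+37) / 8 = 130/8 = 16.25

16.25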